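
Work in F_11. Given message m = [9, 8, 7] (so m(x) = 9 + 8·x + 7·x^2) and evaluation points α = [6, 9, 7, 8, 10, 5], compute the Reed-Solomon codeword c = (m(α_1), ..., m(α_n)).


c = [1, 10, 1, 4, 8, 4]

Message polynomial: m(x) = 9 + 8·x + 7·x^2 (mod 11).
For each evaluation point α_i, compute m(α_i) mod 11:
  α_1 = 6: Horner steps 7 → 6 → 1, so m(6) = 1.
  α_2 = 9: Horner steps 7 → 5 → 10, so m(9) = 10.
  α_3 = 7: Horner steps 7 → 2 → 1, so m(7) = 1.
  α_4 = 8: Horner steps 7 → 9 → 4, so m(8) = 4.
  α_5 = 10: Horner steps 7 → 1 → 8, so m(10) = 8.
  α_6 = 5: Horner steps 7 → 10 → 4, so m(5) = 4.
Codeword c = [1, 10, 1, 4, 8, 4] ∈ F_11^6.


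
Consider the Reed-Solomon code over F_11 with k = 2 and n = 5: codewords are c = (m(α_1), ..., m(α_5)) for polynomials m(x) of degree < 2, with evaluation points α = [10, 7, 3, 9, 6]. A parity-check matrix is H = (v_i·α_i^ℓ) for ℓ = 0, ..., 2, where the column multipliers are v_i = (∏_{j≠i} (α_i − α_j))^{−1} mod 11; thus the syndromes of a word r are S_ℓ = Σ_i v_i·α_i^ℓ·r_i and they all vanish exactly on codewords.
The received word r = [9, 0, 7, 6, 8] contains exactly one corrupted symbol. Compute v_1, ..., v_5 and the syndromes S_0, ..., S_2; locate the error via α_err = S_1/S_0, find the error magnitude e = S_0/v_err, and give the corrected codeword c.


S = (7, 10, 8), error at position 3, error magnitude e = 8, c = [9, 0, 10, 6, 8].

Step 1: column multipliers v_i = (∏_{j≠i}(α_i − α_j))^{−1} mod 11.
  i = 1 (α = 10): (10−7)(10−3)(10−9)(10−6) = 3·7·1·4 = 84 ≡ 7, so v_1 = 7^{−1} = 8 (mod 11).
  i = 2 (α = 7): (7−10)(7−3)(7−9)(7−6) = (−3)·4·(−2)·1 = 24 ≡ 2, so v_2 = 2^{−1} = 6 (mod 11).
  i = 3 (α = 3): (3−10)(3−7)(3−9)(3−6) = (−7)·(−4)·(−6)·(−3) = 504 ≡ 9, so v_3 = 9^{−1} = 5 (mod 11).
  i = 4 (α = 9): (9−10)(9−7)(9−3)(9−6) = (−1)·2·6·3 = −36 ≡ 8, so v_4 = 8^{−1} = 7 (mod 11).
  i = 5 (α = 6): (6−10)(6−7)(6−3)(6−9) = (−4)·(−1)·3·(−3) = −36 ≡ 8, so v_5 = 8^{−1} = 7 (mod 11).
  v = [8, 6, 5, 7, 7].
Step 2: syndromes of r = [9, 0, 7, 6, 8] (all sums mod 11).
  S_0 = Σ v_i r_i = 8·9 + 6·0 + 5·7 + 7·6 + 7·8 = 205 ≡ 7.
  S_1 = Σ v_i α_i r_i = 8·10·9 + 6·7·0 + 5·3·7 + 7·9·6 + 7·6·8 = 1539 ≡ 10.
  α_i^2 mod 11 = [1, 5, 9, 4, 3].
  S_2 = Σ v_i α_i^2 r_i = 8·1·9 + 6·5·0 + 5·9·7 + 7·4·6 + 7·3·8 = 723 ≡ 8.
  S = (7, 10, 8) ≠ 0, so r is not a codeword (an error is present).
Step 3: locate the error. For a single error e at position i, S_ℓ = v_i·e·α_i^ℓ, so α_err = S_1/S_0.
  S_0^{−1} = 7^{−1} = 8 (mod 11), so α_err = 10·8 = 80 ≡ 3 = α_3. Error position i = 3.
  Consistency check: S_2/S_1 = 8·10 = 80 ≡ 3 = α_err ✓ (single-error assumption holds).
Step 4: error magnitude e = S_0/v_3 = S_0·∏_{j≠3}(α_3 − α_j) = 7·9 = 63 ≡ 8 (mod 11).
Step 5: correct position 3: c_3 = r_3 − e = 7 − 8 ≡ 10 (mod 11). Hence c = [9, 0, 10, 6, 8].
  Check: interpolating c through the α_i gives m(x) = 1 + 3·x (degree < 2) with m(α_i) = c_i for every i, so c is indeed a codeword.


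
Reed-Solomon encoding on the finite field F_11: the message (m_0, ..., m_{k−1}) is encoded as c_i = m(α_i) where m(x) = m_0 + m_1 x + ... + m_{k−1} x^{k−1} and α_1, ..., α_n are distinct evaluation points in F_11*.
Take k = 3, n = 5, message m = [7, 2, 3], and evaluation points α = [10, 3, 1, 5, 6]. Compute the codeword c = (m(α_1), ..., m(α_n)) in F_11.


c = [8, 7, 1, 4, 6]

Message polynomial: m(x) = 7 + 2·x + 3·x^2 (mod 11).
For each evaluation point α_i, compute m(α_i) mod 11:
  α_1 = 10: Horner steps 3 → 10 → 8, so m(10) = 8.
  α_2 = 3: Horner steps 3 → 0 → 7, so m(3) = 7.
  α_3 = 1: Horner steps 3 → 5 → 1, so m(1) = 1.
  α_4 = 5: Horner steps 3 → 6 → 4, so m(5) = 4.
  α_5 = 6: Horner steps 3 → 9 → 6, so m(6) = 6.
Codeword c = [8, 7, 1, 4, 6] ∈ F_11^5.


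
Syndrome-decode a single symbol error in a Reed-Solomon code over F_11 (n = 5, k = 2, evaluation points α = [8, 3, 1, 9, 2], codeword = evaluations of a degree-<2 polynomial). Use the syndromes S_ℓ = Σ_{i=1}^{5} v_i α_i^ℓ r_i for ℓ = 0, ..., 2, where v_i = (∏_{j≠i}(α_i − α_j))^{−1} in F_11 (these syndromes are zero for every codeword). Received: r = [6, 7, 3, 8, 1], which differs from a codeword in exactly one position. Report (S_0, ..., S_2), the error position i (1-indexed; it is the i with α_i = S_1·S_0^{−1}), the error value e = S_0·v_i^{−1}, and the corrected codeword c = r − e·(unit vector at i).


S = (9, 7, 3), error at position 5, error magnitude e = 7, c = [6, 7, 3, 8, 5].

Step 1: column multipliers v_i = (∏_{j≠i}(α_i − α_j))^{−1} mod 11.
  i = 1 (α = 8): (8−3)(8−1)(8−9)(8−2) = 5·7·(−1)·6 = −210 ≡ 10, so v_1 = 10^{−1} = 10 (mod 11).
  i = 2 (α = 3): (3−8)(3−1)(3−9)(3−2) = (−5)·2·(−6)·1 = 60 ≡ 5, so v_2 = 5^{−1} = 9 (mod 11).
  i = 3 (α = 1): (1−8)(1−3)(1−9)(1−2) = (−7)·(−2)·(−8)·(−1) = 112 ≡ 2, so v_3 = 2^{−1} = 6 (mod 11).
  i = 4 (α = 9): (9−8)(9−3)(9−1)(9−2) = 1·6·8·7 = 336 ≡ 6, so v_4 = 6^{−1} = 2 (mod 11).
  i = 5 (α = 2): (2−8)(2−3)(2−1)(2−9) = (−6)·(−1)·1·(−7) = −42 ≡ 2, so v_5 = 2^{−1} = 6 (mod 11).
  v = [10, 9, 6, 2, 6].
Step 2: syndromes of r = [6, 7, 3, 8, 1] (all sums mod 11).
  S_0 = Σ v_i r_i = 10·6 + 9·7 + 6·3 + 2·8 + 6·1 = 163 ≡ 9.
  S_1 = Σ v_i α_i r_i = 10·8·6 + 9·3·7 + 6·1·3 + 2·9·8 + 6·2·1 = 843 ≡ 7.
  α_i^2 mod 11 = [9, 9, 1, 4, 4].
  S_2 = Σ v_i α_i^2 r_i = 10·9·6 + 9·9·7 + 6·1·3 + 2·4·8 + 6·4·1 = 1213 ≡ 3.
  S = (9, 7, 3) ≠ 0, so r is not a codeword (an error is present).
Step 3: locate the error. For a single error e at position i, S_ℓ = v_i·e·α_i^ℓ, so α_err = S_1/S_0.
  S_0^{−1} = 9^{−1} = 5 (mod 11), so α_err = 7·5 = 35 ≡ 2 = α_5. Error position i = 5.
  Consistency check: S_2/S_1 = 3·8 = 24 ≡ 2 = α_err ✓ (single-error assumption holds).
Step 4: error magnitude e = S_0/v_5 = S_0·∏_{j≠5}(α_5 − α_j) = 9·2 = 18 ≡ 7 (mod 11).
Step 5: correct position 5: c_5 = r_5 − e = 1 − 7 ≡ 5 (mod 11). Hence c = [6, 7, 3, 8, 5].
  Check: interpolating c through the α_i gives m(x) = 1 + 2·x (degree < 2) with m(α_i) = c_i for every i, so c is indeed a codeword.


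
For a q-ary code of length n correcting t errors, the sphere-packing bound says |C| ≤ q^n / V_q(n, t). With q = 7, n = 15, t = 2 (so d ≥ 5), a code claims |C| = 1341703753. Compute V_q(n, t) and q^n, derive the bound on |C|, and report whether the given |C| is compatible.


V_q(n, t) = 3871, q^n = 4747561509943, Hamming bound = 1226443169, |C| = 1341703753 > bound (violated).

Step 1: Compute V_q(n, t) = Σ_{j=0}^2 C(n, j) (q−1)^j.
  j = 0: C(15,0)·(6)^0 = 1·1 = 1.
  j = 1: C(15,1)·(6)^1 = 15·6 = 90.
  j = 2: C(15,2)·(6)^2 = 105·36 = 3780.
  V_q(n, t) = 1 + 90 + 3780 = 3871.
Step 2: q^n = 7^15 = 4747561509943.
Step 3: Hamming bound ⌊q^n / V_q(n,t)⌋ = ⌊4747561509943/3871⌋ = 1226443169.
Step 4: Compare |C| = 1341703753 to 1226443169: violated.
The claimed |C| lies above the Hamming bound, so no 7-ary code of length 15 with d ≥ 5 can have 1341703753 codewords.


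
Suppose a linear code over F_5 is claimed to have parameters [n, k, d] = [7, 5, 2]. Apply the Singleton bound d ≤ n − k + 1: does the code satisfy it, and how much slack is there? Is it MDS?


Singleton RHS = n − k + 1 = 3, slack = 1, bound satisfied, not MDS.

Singleton bound: d ≤ n − k + 1.
Here n = 7, k = 5, so n − k + 1 = 3.
Given d = 2, check d ≤ 3: YES.
Slack = (n − k + 1) − d = 1.
The code is NOT MDS (slack = 1 > 0).
Description: the claimed parameters are [7, 5, 2]_5; such a code would be non-MDS.


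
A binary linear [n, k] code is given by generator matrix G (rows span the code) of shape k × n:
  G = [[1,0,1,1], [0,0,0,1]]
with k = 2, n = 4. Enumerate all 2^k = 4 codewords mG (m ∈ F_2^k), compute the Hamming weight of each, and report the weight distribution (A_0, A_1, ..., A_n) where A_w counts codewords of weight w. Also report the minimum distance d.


Weight distribution: A_0 = 1, A_1 = 1, A_2 = 1, A_3 = 1. Minimum distance d = 1.

Enumerate all 2^2 = 4 messages m ∈ F_2^2.
For each, compute codeword c = mG in F_2^4, then tally its weight.
  m = 00 → c = 0000, weight = 0.
  m = 10 → c = 1011, weight = 3.
  m = 01 → c = 0001, weight = 1.
  m = 11 → c = 1010, weight = 2.
Tally weights:
  weight 0: 1 codewords.
  weight 1: 1 codewords.
  weight 2: 1 codewords.
  weight 3: 1 codewords.
Minimum distance d = smallest w > 0 with A_w > 0 = 1.
Sanity: Σ A_w = 4 = 2^2 = 4 ✓.


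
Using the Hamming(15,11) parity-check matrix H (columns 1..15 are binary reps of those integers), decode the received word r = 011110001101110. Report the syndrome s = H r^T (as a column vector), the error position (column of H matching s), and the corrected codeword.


s = (1, 1, 0, 0)^T, error position = 12, corrected codeword c = 011110001100110

Compute s = H r^T mod 2 one row at a time:
  s_1 = 0 + 1 + 1 + 0 + 1 + 1 + 1 + 0 = 5 ≡ 1 (mod 2).
  s_2 = 1 + 1 + 0 + 0 + 1 + 1 + 1 + 0 = 5 ≡ 1 (mod 2).
  s_3 = 1 + 1 + 0 + 0 + 1 + 0 + 1 + 0 = 4 ≡ 0 (mod 2).
  s_4 = 0 + 1 + 1 + 0 + 1 + 0 + 1 + 0 = 4 ≡ 0 (mod 2).
s = (1, 1, 0, 0)^T — this equals column 12 of H (binary 1100), so error is at position 12.
Correct: flip bit 12 of r = 011110001101110 to get c = 011110001100110.


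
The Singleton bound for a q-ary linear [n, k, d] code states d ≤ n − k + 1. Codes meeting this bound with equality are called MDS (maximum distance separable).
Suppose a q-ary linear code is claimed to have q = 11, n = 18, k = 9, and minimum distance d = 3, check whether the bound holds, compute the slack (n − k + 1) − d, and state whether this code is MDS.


Singleton RHS = n − k + 1 = 10, slack = 7, bound satisfied, not MDS.

Singleton bound: d ≤ n − k + 1.
Here n = 18, k = 9, so n − k + 1 = 10.
Given d = 3, check d ≤ 10: YES.
Slack = (n − k + 1) − d = 7.
The code is NOT MDS (slack = 7 > 0).
Description: the claimed parameters are [18, 9, 3]_11; such a code would be non-MDS.


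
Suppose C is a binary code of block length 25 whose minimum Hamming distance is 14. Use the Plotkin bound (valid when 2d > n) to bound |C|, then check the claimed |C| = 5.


Plotkin bound M ≤ 8; given |C| = 5 ≤ bound (satisfied).

Check applicability: 2d = 28, n = 25.
2d − n = 3 > 0, so Plotkin applies.
Compute d/(2d−n) = 14/3 ≈ 4.6667.
⌊d/(2d−n)⌋ = 4.
Plotkin bound: M ≤ 2·4 = 8.
Given |C| = 5, check: satisfied.
This |C| is below the Plotkin bound.


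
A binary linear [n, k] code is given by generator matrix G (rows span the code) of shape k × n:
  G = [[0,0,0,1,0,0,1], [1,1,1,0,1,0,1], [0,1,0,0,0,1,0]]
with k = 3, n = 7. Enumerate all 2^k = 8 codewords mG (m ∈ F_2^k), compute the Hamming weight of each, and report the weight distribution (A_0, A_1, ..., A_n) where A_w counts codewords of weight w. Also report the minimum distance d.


Weight distribution: A_0 = 1, A_2 = 2, A_4 = 1, A_5 = 4. Minimum distance d = 2.

Enumerate all 2^3 = 8 messages m ∈ F_2^3.
For each, compute codeword c = mG in F_2^7, then tally its weight.
  m = 000 → c = 0000000, weight = 0.
  m = 100 → c = 0001001, weight = 2.
  m = 010 → c = 1110101, weight = 5.
  m = 110 → c = 1111100, weight = 5.
  m = 001 → c = 0100010, weight = 2.
  m = 101 → c = 0101011, weight = 4.
  m = 011 → c = 1010111, weight = 5.
  m = 111 → c = 1011110, weight = 5.
Tally weights:
  weight 0: 1 codewords.
  weight 2: 2 codewords.
  weight 4: 1 codewords.
  weight 5: 4 codewords.
Minimum distance d = smallest w > 0 with A_w > 0 = 2.
Sanity: Σ A_w = 8 = 2^3 = 8 ✓.


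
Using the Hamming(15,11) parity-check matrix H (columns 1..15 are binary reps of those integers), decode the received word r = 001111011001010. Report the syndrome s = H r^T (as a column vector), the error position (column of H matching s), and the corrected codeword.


s = (0, 1, 1, 1)^T, error position = 7, corrected codeword c = 001111111001010

Compute s = H r^T mod 2 one row at a time:
  s_1 = 1 + 1 + 0 + 0 + 1 + 0 + 1 + 0 = 4 ≡ 0 (mod 2).
  s_2 = 1 + 1 + 1 + 0 + 1 + 0 + 1 + 0 = 5 ≡ 1 (mod 2).
  s_3 = 0 + 1 + 1 + 0 + 0 + 0 + 1 + 0 = 3 ≡ 1 (mod 2).
  s_4 = 0 + 1 + 1 + 0 + 1 + 0 + 0 + 0 = 3 ≡ 1 (mod 2).
s = (0, 1, 1, 1)^T — this equals column 7 of H (binary 0111), so error is at position 7.
Correct: flip bit 7 of r = 001111011001010 to get c = 001111111001010.


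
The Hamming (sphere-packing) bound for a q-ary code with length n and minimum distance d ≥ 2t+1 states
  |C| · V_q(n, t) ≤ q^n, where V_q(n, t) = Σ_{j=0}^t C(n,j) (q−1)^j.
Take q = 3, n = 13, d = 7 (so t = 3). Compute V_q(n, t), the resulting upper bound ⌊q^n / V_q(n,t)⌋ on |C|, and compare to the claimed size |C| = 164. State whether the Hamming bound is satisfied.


V_q(n, t) = 2627, q^n = 1594323, Hamming bound = 606, |C| = 164 ≤ bound (satisfied).

Step 1: Compute V_q(n, t) = Σ_{j=0}^3 C(n, j) (q−1)^j.
  j = 0: C(13,0)·(2)^0 = 1·1 = 1.
  j = 1: C(13,1)·(2)^1 = 13·2 = 26.
  j = 2: C(13,2)·(2)^2 = 78·4 = 312.
  j = 3: C(13,3)·(2)^3 = 286·8 = 2288.
  V_q(n, t) = 1 + 26 + 312 + 2288 = 2627.
Step 2: q^n = 3^13 = 1594323.
Step 3: Hamming bound ⌊q^n / V_q(n,t)⌋ = ⌊1594323/2627⌋ = 606.
Step 4: Compare |C| = 164 to 606: satisfied.
The claimed |C| lies below the Hamming bound.


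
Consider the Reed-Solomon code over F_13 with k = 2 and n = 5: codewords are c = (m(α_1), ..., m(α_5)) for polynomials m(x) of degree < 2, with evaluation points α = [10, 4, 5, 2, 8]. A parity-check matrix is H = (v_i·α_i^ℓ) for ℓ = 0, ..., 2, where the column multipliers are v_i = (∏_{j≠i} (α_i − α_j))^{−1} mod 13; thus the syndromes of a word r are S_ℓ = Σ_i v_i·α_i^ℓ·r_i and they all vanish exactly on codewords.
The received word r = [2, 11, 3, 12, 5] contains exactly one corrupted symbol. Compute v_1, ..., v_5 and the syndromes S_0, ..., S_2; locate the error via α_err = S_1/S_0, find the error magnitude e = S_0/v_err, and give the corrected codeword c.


S = (12, 11, 9), error at position 4, error magnitude e = 11, c = [2, 11, 3, 1, 5].

Step 1: column multipliers v_i = (∏_{j≠i}(α_i − α_j))^{−1} mod 13.
  i = 1 (α = 10): (10−4)(10−5)(10−2)(10−8) = 6·5·8·2 = 480 ≡ 12, so v_1 = 12^{−1} = 12 (mod 13).
  i = 2 (α = 4): (4−10)(4−5)(4−2)(4−8) = (−6)·(−1)·2·(−4) = −48 ≡ 4, so v_2 = 4^{−1} = 10 (mod 13).
  i = 3 (α = 5): (5−10)(5−4)(5−2)(5−8) = (−5)·1·3·(−3) = 45 ≡ 6, so v_3 = 6^{−1} = 11 (mod 13).
  i = 4 (α = 2): (2−10)(2−4)(2−5)(2−8) = (−8)·(−2)·(−3)·(−6) = 288 ≡ 2, so v_4 = 2^{−1} = 7 (mod 13).
  i = 5 (α = 8): (8−10)(8−4)(8−5)(8−2) = (−2)·4·3·6 = −144 ≡ 12, so v_5 = 12^{−1} = 12 (mod 13).
  v = [12, 10, 11, 7, 12].
Step 2: syndromes of r = [2, 11, 3, 12, 5] (all sums mod 13).
  S_0 = Σ v_i r_i = 12·2 + 10·11 + 11·3 + 7·12 + 12·5 = 311 ≡ 12.
  S_1 = Σ v_i α_i r_i = 12·10·2 + 10·4·11 + 11·5·3 + 7·2·12 + 12·8·5 = 1493 ≡ 11.
  α_i^2 mod 13 = [9, 3, 12, 4, 12].
  S_2 = Σ v_i α_i^2 r_i = 12·9·2 + 10·3·11 + 11·12·3 + 7·4·12 + 12·12·5 = 1998 ≡ 9.
  S = (12, 11, 9) ≠ 0, so r is not a codeword (an error is present).
Step 3: locate the error. For a single error e at position i, S_ℓ = v_i·e·α_i^ℓ, so α_err = S_1/S_0.
  S_0^{−1} = 12^{−1} = 12 (mod 13), so α_err = 11·12 = 132 ≡ 2 = α_4. Error position i = 4.
  Consistency check: S_2/S_1 = 9·6 = 54 ≡ 2 = α_err ✓ (single-error assumption holds).
Step 4: error magnitude e = S_0/v_4 = S_0·∏_{j≠4}(α_4 − α_j) = 12·2 = 24 ≡ 11 (mod 13).
Step 5: correct position 4: c_4 = r_4 − e = 12 − 11 ≡ 1 (mod 13). Hence c = [2, 11, 3, 1, 5].
  Check: interpolating c through the α_i gives m(x) = 4 + 5·x (degree < 2) with m(α_i) = c_i for every i, so c is indeed a codeword.


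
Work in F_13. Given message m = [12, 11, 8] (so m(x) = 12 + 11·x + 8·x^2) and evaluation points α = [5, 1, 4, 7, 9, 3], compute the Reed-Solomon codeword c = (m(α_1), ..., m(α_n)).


c = [7, 5, 2, 0, 5, 0]

Message polynomial: m(x) = 12 + 11·x + 8·x^2 (mod 13).
For each evaluation point α_i, compute m(α_i) mod 13:
  α_1 = 5: Horner steps 8 → 12 → 7, so m(5) = 7.
  α_2 = 1: Horner steps 8 → 6 → 5, so m(1) = 5.
  α_3 = 4: Horner steps 8 → 4 → 2, so m(4) = 2.
  α_4 = 7: Horner steps 8 → 2 → 0, so m(7) = 0.
  α_5 = 9: Horner steps 8 → 5 → 5, so m(9) = 5.
  α_6 = 3: Horner steps 8 → 9 → 0, so m(3) = 0.
Codeword c = [7, 5, 2, 0, 5, 0] ∈ F_13^6.


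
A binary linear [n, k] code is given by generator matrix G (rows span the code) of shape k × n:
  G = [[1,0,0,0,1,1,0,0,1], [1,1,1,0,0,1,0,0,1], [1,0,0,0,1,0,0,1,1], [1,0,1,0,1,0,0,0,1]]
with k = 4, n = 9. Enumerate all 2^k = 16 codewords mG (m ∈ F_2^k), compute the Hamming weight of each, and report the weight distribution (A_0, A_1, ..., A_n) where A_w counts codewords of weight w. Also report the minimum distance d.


Weight distribution: A_0 = 1, A_2 = 3, A_3 = 4, A_4 = 3, A_5 = 4, A_6 = 1. Minimum distance d = 2.

Enumerate all 2^4 = 16 messages m ∈ F_2^4.
For each, compute codeword c = mG in F_2^9, then tally its weight.
  m = 0000 → c = 000000000, weight = 0.
  m = 1000 → c = 100011001, weight = 4.
  m = 0100 → c = 111001001, weight = 5.
  m = 1100 → c = 011010000, weight = 3.
  m = 0010 → c = 100010011, weight = 4.
  m = 1010 → c = 000001010, weight = 2.
  m = 0110 → c = 011011010, weight = 5.
  m = 1110 → c = 111000011, weight = 5.
  m = 0001 → c = 101010001, weight = 4.
  m = 1001 → c = 001001000, weight = 2.
  m = 0101 → c = 010011000, weight = 3.
  m = 1101 → c = 110000001, weight = 3.
  m = 0011 → c = 001000010, weight = 2.
  m = 1011 → c = 101011011, weight = 6.
  m = 0111 → c = 110001011, weight = 5.
  m = 1111 → c = 010010010, weight = 3.
Tally weights:
  weight 0: 1 codewords.
  weight 2: 3 codewords.
  weight 3: 4 codewords.
  weight 4: 3 codewords.
  weight 5: 4 codewords.
  weight 6: 1 codewords.
Minimum distance d = smallest w > 0 with A_w > 0 = 2.
Sanity: Σ A_w = 16 = 2^4 = 16 ✓.


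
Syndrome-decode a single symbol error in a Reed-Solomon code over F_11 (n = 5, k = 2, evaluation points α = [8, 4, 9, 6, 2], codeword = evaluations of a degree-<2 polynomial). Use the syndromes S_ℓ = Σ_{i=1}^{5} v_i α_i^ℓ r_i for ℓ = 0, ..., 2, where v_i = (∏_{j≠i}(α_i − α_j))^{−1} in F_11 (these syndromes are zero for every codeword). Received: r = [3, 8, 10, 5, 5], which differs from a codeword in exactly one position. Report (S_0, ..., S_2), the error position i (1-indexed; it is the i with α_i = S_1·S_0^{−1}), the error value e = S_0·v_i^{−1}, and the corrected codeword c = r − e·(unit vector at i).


S = (4, 2, 1), error at position 4, error magnitude e = 5, c = [3, 8, 10, 0, 5].

Step 1: column multipliers v_i = (∏_{j≠i}(α_i − α_j))^{−1} mod 11.
  i = 1 (α = 8): (8−4)(8−9)(8−6)(8−2) = 4·(−1)·2·6 = −48 ≡ 7, so v_1 = 7^{−1} = 8 (mod 11).
  i = 2 (α = 4): (4−8)(4−9)(4−6)(4−2) = (−4)·(−5)·(−2)·2 = −80 ≡ 8, so v_2 = 8^{−1} = 7 (mod 11).
  i = 3 (α = 9): (9−8)(9−4)(9−6)(9−2) = 1·5·3·7 = 105 ≡ 6, so v_3 = 6^{−1} = 2 (mod 11).
  i = 4 (α = 6): (6−8)(6−4)(6−9)(6−2) = (−2)·2·(−3)·4 = 48 ≡ 4, so v_4 = 4^{−1} = 3 (mod 11).
  i = 5 (α = 2): (2−8)(2−4)(2−9)(2−6) = (−6)·(−2)·(−7)·(−4) = 336 ≡ 6, so v_5 = 6^{−1} = 2 (mod 11).
  v = [8, 7, 2, 3, 2].
Step 2: syndromes of r = [3, 8, 10, 5, 5] (all sums mod 11).
  S_0 = Σ v_i r_i = 8·3 + 7·8 + 2·10 + 3·5 + 2·5 = 125 ≡ 4.
  S_1 = Σ v_i α_i r_i = 8·8·3 + 7·4·8 + 2·9·10 + 3·6·5 + 2·2·5 = 706 ≡ 2.
  α_i^2 mod 11 = [9, 5, 4, 3, 4].
  S_2 = Σ v_i α_i^2 r_i = 8·9·3 + 7·5·8 + 2·4·10 + 3·3·5 + 2·4·5 = 661 ≡ 1.
  S = (4, 2, 1) ≠ 0, so r is not a codeword (an error is present).
Step 3: locate the error. For a single error e at position i, S_ℓ = v_i·e·α_i^ℓ, so α_err = S_1/S_0.
  S_0^{−1} = 4^{−1} = 3 (mod 11), so α_err = 2·3 = 6 ≡ 6 = α_4. Error position i = 4.
  Consistency check: S_2/S_1 = 1·6 = 6 ≡ 6 = α_err ✓ (single-error assumption holds).
Step 4: error magnitude e = S_0/v_4 = S_0·∏_{j≠4}(α_4 − α_j) = 4·4 = 16 ≡ 5 (mod 11).
Step 5: correct position 4: c_4 = r_4 − e = 5 − 5 ≡ 0 (mod 11). Hence c = [3, 8, 10, 0, 5].
  Check: interpolating c through the α_i gives m(x) = 2 + 7·x (degree < 2) with m(α_i) = c_i for every i, so c is indeed a codeword.


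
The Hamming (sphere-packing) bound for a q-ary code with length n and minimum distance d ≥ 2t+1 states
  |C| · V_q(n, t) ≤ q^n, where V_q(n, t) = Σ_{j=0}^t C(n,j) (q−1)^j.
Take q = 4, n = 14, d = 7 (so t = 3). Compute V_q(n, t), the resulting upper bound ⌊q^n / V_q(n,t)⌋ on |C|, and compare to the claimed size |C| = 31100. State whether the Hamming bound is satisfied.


V_q(n, t) = 10690, q^n = 268435456, Hamming bound = 25110, |C| = 31100 > bound (violated).

Step 1: Compute V_q(n, t) = Σ_{j=0}^3 C(n, j) (q−1)^j.
  j = 0: C(14,0)·(3)^0 = 1·1 = 1.
  j = 1: C(14,1)·(3)^1 = 14·3 = 42.
  j = 2: C(14,2)·(3)^2 = 91·9 = 819.
  j = 3: C(14,3)·(3)^3 = 364·27 = 9828.
  V_q(n, t) = 1 + 42 + 819 + 9828 = 10690.
Step 2: q^n = 4^14 = 268435456.
Step 3: Hamming bound ⌊q^n / V_q(n,t)⌋ = ⌊268435456/10690⌋ = 25110.
Step 4: Compare |C| = 31100 to 25110: violated.
The claimed |C| lies above the Hamming bound, so no 4-ary code of length 14 with d ≥ 7 can have 31100 codewords.


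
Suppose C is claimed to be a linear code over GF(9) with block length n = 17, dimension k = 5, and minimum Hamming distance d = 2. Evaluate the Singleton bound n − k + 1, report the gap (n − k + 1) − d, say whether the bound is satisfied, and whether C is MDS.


Singleton RHS = n − k + 1 = 13, slack = 11, bound satisfied, not MDS.

Singleton bound: d ≤ n − k + 1.
Here n = 17, k = 5, so n − k + 1 = 13.
Given d = 2, check d ≤ 13: YES.
Slack = (n − k + 1) − d = 11.
The code is NOT MDS (slack = 11 > 0).
Description: the claimed parameters are [17, 5, 2]_9; such a code would be non-MDS.


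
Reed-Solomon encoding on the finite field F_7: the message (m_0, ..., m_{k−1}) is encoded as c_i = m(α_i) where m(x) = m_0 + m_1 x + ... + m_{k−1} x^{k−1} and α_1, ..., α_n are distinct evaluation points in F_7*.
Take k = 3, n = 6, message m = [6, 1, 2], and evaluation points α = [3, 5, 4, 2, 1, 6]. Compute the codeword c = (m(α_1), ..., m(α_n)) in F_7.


c = [6, 5, 0, 2, 2, 0]

Message polynomial: m(x) = 6 + 1·x + 2·x^2 (mod 7).
For each evaluation point α_i, compute m(α_i) mod 7:
  α_1 = 3: Horner steps 2 → 0 → 6, so m(3) = 6.
  α_2 = 5: Horner steps 2 → 4 → 5, so m(5) = 5.
  α_3 = 4: Horner steps 2 → 2 → 0, so m(4) = 0.
  α_4 = 2: Horner steps 2 → 5 → 2, so m(2) = 2.
  α_5 = 1: Horner steps 2 → 3 → 2, so m(1) = 2.
  α_6 = 6: Horner steps 2 → 6 → 0, so m(6) = 0.
Codeword c = [6, 5, 0, 2, 2, 0] ∈ F_7^6.


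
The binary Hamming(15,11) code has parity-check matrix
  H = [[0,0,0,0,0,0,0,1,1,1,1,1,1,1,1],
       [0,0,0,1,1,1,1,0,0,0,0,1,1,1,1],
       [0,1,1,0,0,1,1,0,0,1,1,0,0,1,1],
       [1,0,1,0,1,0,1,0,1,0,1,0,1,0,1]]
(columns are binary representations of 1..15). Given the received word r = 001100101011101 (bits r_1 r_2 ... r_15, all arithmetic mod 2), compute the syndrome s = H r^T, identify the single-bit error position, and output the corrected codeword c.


s = (1, 1, 0, 0)^T, error position = 12, corrected codeword c = 001100101010101

Compute s = H r^T mod 2 one row at a time:
  s_1 = 0 + 1 + 0 + 1 + 1 + 1 + 0 + 1 = 5 ≡ 1 (mod 2).
  s_2 = 1 + 0 + 0 + 1 + 1 + 1 + 0 + 1 = 5 ≡ 1 (mod 2).
  s_3 = 0 + 1 + 0 + 1 + 0 + 1 + 0 + 1 = 4 ≡ 0 (mod 2).
  s_4 = 0 + 1 + 0 + 1 + 1 + 1 + 1 + 1 = 6 ≡ 0 (mod 2).
s = (1, 1, 0, 0)^T — this equals column 12 of H (binary 1100), so error is at position 12.
Correct: flip bit 12 of r = 001100101011101 to get c = 001100101010101.


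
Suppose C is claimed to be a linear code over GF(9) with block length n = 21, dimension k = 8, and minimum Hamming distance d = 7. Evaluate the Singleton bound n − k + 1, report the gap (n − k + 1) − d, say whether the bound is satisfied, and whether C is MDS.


Singleton RHS = n − k + 1 = 14, slack = 7, bound satisfied, not MDS.

Singleton bound: d ≤ n − k + 1.
Here n = 21, k = 8, so n − k + 1 = 14.
Given d = 7, check d ≤ 14: YES.
Slack = (n − k + 1) − d = 7.
The code is NOT MDS (slack = 7 > 0).
Description: the claimed parameters are [21, 8, 7]_9; such a code would be non-MDS.


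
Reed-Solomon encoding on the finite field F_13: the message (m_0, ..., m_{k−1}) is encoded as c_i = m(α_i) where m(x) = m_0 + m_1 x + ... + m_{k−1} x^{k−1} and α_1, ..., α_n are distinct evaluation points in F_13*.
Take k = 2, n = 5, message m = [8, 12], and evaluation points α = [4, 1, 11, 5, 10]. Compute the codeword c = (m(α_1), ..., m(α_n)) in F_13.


c = [4, 7, 10, 3, 11]

Message polynomial: m(x) = 8 + 12·x (mod 13).
For each evaluation point α_i, compute m(α_i) mod 13:
  α_1 = 4: Horner steps 12 → 4, so m(4) = 4.
  α_2 = 1: Horner steps 12 → 7, so m(1) = 7.
  α_3 = 11: Horner steps 12 → 10, so m(11) = 10.
  α_4 = 5: Horner steps 12 → 3, so m(5) = 3.
  α_5 = 10: Horner steps 12 → 11, so m(10) = 11.
Codeword c = [4, 7, 10, 3, 11] ∈ F_13^5.


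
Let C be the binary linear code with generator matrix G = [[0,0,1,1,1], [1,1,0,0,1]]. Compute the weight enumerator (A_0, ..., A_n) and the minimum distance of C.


Weight distribution: A_0 = 1, A_3 = 2, A_4 = 1. Minimum distance d = 3.

Enumerate all 2^2 = 4 messages m ∈ F_2^2.
For each, compute codeword c = mG in F_2^5, then tally its weight.
  m = 00 → c = 00000, weight = 0.
  m = 10 → c = 00111, weight = 3.
  m = 01 → c = 11001, weight = 3.
  m = 11 → c = 11110, weight = 4.
Tally weights:
  weight 0: 1 codewords.
  weight 3: 2 codewords.
  weight 4: 1 codewords.
Minimum distance d = smallest w > 0 with A_w > 0 = 3.
Sanity: Σ A_w = 4 = 2^2 = 4 ✓.


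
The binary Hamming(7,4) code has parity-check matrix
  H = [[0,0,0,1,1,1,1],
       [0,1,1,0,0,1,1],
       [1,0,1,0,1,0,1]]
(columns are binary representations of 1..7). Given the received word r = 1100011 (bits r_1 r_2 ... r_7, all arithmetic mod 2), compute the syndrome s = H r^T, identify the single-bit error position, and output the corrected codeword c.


s = (0, 1, 0)^T, error position = 2, corrected codeword c = 1000011

Compute s = H r^T mod 2 one row at a time:
  s_1 = 0 + 0 + 1 + 1 = 2 ≡ 0 (mod 2).
  s_2 = 1 + 0 + 1 + 1 = 3 ≡ 1 (mod 2).
  s_3 = 1 + 0 + 0 + 1 = 2 ≡ 0 (mod 2).
s = (0, 1, 0)^T — this equals column 2 of H (binary 010), so error is at position 2.
Correct: flip bit 2 of r = 1100011 to get c = 1000011.


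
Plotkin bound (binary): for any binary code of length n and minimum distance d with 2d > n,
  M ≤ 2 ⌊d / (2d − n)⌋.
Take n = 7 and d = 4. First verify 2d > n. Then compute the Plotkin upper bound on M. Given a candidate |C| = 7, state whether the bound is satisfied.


Plotkin bound M ≤ 8; given |C| = 7 ≤ bound (satisfied).

Check applicability: 2d = 8, n = 7.
2d − n = 1 > 0, so Plotkin applies.
Compute d/(2d−n) = 4/1 ≈ 4.0000.
⌊d/(2d−n)⌋ = 4.
Plotkin bound: M ≤ 2·4 = 8.
Given |C| = 7, check: satisfied.
This |C| is below the Plotkin bound.


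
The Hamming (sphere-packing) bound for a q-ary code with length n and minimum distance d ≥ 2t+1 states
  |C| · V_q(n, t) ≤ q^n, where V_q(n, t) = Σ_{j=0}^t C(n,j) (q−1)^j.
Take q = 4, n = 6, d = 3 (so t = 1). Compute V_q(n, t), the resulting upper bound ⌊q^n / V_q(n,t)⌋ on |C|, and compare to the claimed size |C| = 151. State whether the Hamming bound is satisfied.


V_q(n, t) = 19, q^n = 4096, Hamming bound = 215, |C| = 151 ≤ bound (satisfied).

Step 1: Compute V_q(n, t) = Σ_{j=0}^1 C(n, j) (q−1)^j.
  j = 0: C(6,0)·(3)^0 = 1·1 = 1.
  j = 1: C(6,1)·(3)^1 = 6·3 = 18.
  V_q(n, t) = 1 + 18 = 19.
Step 2: q^n = 4^6 = 4096.
Step 3: Hamming bound ⌊q^n / V_q(n,t)⌋ = ⌊4096/19⌋ = 215.
Step 4: Compare |C| = 151 to 215: satisfied.
The claimed |C| lies below the Hamming bound.


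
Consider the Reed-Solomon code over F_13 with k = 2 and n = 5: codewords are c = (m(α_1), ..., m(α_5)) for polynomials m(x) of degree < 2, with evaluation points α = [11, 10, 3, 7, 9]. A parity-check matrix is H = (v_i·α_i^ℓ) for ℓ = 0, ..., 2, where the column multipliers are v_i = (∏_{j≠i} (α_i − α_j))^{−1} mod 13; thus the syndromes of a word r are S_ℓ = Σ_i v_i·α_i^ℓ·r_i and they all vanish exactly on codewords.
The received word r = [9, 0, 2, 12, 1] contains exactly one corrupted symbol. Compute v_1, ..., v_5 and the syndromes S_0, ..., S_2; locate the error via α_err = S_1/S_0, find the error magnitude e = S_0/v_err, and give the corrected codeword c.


S = (8, 7, 11), error at position 5, error magnitude e = 10, c = [9, 0, 2, 12, 4].

Step 1: column multipliers v_i = (∏_{j≠i}(α_i − α_j))^{−1} mod 13.
  i = 1 (α = 11): (11−10)(11−3)(11−7)(11−9) = 1·8·4·2 = 64 ≡ 12, so v_1 = 12^{−1} = 12 (mod 13).
  i = 2 (α = 10): (10−11)(10−3)(10−7)(10−9) = (−1)·7·3·1 = −21 ≡ 5, so v_2 = 5^{−1} = 8 (mod 13).
  i = 3 (α = 3): (3−11)(3−10)(3−7)(3−9) = (−8)·(−7)·(−4)·(−6) = 1344 ≡ 5, so v_3 = 5^{−1} = 8 (mod 13).
  i = 4 (α = 7): (7−11)(7−10)(7−3)(7−9) = (−4)·(−3)·4·(−2) = −96 ≡ 8, so v_4 = 8^{−1} = 5 (mod 13).
  i = 5 (α = 9): (9−11)(9−10)(9−3)(9−7) = (−2)·(−1)·6·2 = 24 ≡ 11, so v_5 = 11^{−1} = 6 (mod 13).
  v = [12, 8, 8, 5, 6].
Step 2: syndromes of r = [9, 0, 2, 12, 1] (all sums mod 13).
  S_0 = Σ v_i r_i = 12·9 + 8·0 + 8·2 + 5·12 + 6·1 = 190 ≡ 8.
  S_1 = Σ v_i α_i r_i = 12·11·9 + 8·10·0 + 8·3·2 + 5·7·12 + 6·9·1 = 1710 ≡ 7.
  α_i^2 mod 13 = [4, 9, 9, 10, 3].
  S_2 = Σ v_i α_i^2 r_i = 12·4·9 + 8·9·0 + 8·9·2 + 5·10·12 + 6·3·1 = 1194 ≡ 11.
  S = (8, 7, 11) ≠ 0, so r is not a codeword (an error is present).
Step 3: locate the error. For a single error e at position i, S_ℓ = v_i·e·α_i^ℓ, so α_err = S_1/S_0.
  S_0^{−1} = 8^{−1} = 5 (mod 13), so α_err = 7·5 = 35 ≡ 9 = α_5. Error position i = 5.
  Consistency check: S_2/S_1 = 11·2 = 22 ≡ 9 = α_err ✓ (single-error assumption holds).
Step 4: error magnitude e = S_0/v_5 = S_0·∏_{j≠5}(α_5 − α_j) = 8·11 = 88 ≡ 10 (mod 13).
Step 5: correct position 5: c_5 = r_5 − e = 1 − 10 ≡ 4 (mod 13). Hence c = [9, 0, 2, 12, 4].
  Check: interpolating c through the α_i gives m(x) = 1 + 9·x (degree < 2) with m(α_i) = c_i for every i, so c is indeed a codeword.


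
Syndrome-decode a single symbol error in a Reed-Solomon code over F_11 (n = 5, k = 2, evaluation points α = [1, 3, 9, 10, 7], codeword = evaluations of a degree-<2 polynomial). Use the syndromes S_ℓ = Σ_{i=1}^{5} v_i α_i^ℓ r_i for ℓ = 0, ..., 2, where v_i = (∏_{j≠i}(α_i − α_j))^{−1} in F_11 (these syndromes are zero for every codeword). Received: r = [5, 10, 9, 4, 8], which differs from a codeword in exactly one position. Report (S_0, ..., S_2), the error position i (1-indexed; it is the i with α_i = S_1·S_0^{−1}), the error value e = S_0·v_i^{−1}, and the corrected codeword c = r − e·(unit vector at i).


S = (3, 9, 5), error at position 2, error magnitude e = 4, c = [5, 6, 9, 4, 8].

Step 1: column multipliers v_i = (∏_{j≠i}(α_i − α_j))^{−1} mod 11.
  i = 1 (α = 1): (1−3)(1−9)(1−10)(1−7) = (−2)·(−8)·(−9)·(−6) = 864 ≡ 6, so v_1 = 6^{−1} = 2 (mod 11).
  i = 2 (α = 3): (3−1)(3−9)(3−10)(3−7) = 2·(−6)·(−7)·(−4) = −336 ≡ 5, so v_2 = 5^{−1} = 9 (mod 11).
  i = 3 (α = 9): (9−1)(9−3)(9−10)(9−7) = 8·6·(−1)·2 = −96 ≡ 3, so v_3 = 3^{−1} = 4 (mod 11).
  i = 4 (α = 10): (10−1)(10−3)(10−9)(10−7) = 9·7·1·3 = 189 ≡ 2, so v_4 = 2^{−1} = 6 (mod 11).
  i = 5 (α = 7): (7−1)(7−3)(7−9)(7−10) = 6·4·(−2)·(−3) = 144 ≡ 1, so v_5 = 1^{−1} = 1 (mod 11).
  v = [2, 9, 4, 6, 1].
Step 2: syndromes of r = [5, 10, 9, 4, 8] (all sums mod 11).
  S_0 = Σ v_i r_i = 2·5 + 9·10 + 4·9 + 6·4 + 1·8 = 168 ≡ 3.
  S_1 = Σ v_i α_i r_i = 2·1·5 + 9·3·10 + 4·9·9 + 6·10·4 + 1·7·8 = 900 ≡ 9.
  α_i^2 mod 11 = [1, 9, 4, 1, 5].
  S_2 = Σ v_i α_i^2 r_i = 2·1·5 + 9·9·10 + 4·4·9 + 6·1·4 + 1·5·8 = 1028 ≡ 5.
  S = (3, 9, 5) ≠ 0, so r is not a codeword (an error is present).
Step 3: locate the error. For a single error e at position i, S_ℓ = v_i·e·α_i^ℓ, so α_err = S_1/S_0.
  S_0^{−1} = 3^{−1} = 4 (mod 11), so α_err = 9·4 = 36 ≡ 3 = α_2. Error position i = 2.
  Consistency check: S_2/S_1 = 5·5 = 25 ≡ 3 = α_err ✓ (single-error assumption holds).
Step 4: error magnitude e = S_0/v_2 = S_0·∏_{j≠2}(α_2 − α_j) = 3·5 = 15 ≡ 4 (mod 11).
Step 5: correct position 2: c_2 = r_2 − e = 10 − 4 ≡ 6 (mod 11). Hence c = [5, 6, 9, 4, 8].
  Check: interpolating c through the α_i gives m(x) = 10 + 6·x (degree < 2) with m(α_i) = c_i for every i, so c is indeed a codeword.


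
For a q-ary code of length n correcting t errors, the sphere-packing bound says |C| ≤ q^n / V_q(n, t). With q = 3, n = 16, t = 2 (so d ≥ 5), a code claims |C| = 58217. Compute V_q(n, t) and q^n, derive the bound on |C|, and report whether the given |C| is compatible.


V_q(n, t) = 513, q^n = 43046721, Hamming bound = 83911, |C| = 58217 ≤ bound (satisfied).

Step 1: Compute V_q(n, t) = Σ_{j=0}^2 C(n, j) (q−1)^j.
  j = 0: C(16,0)·(2)^0 = 1·1 = 1.
  j = 1: C(16,1)·(2)^1 = 16·2 = 32.
  j = 2: C(16,2)·(2)^2 = 120·4 = 480.
  V_q(n, t) = 1 + 32 + 480 = 513.
Step 2: q^n = 3^16 = 43046721.
Step 3: Hamming bound ⌊q^n / V_q(n,t)⌋ = ⌊43046721/513⌋ = 83911.
Step 4: Compare |C| = 58217 to 83911: satisfied.
The claimed |C| lies below the Hamming bound.


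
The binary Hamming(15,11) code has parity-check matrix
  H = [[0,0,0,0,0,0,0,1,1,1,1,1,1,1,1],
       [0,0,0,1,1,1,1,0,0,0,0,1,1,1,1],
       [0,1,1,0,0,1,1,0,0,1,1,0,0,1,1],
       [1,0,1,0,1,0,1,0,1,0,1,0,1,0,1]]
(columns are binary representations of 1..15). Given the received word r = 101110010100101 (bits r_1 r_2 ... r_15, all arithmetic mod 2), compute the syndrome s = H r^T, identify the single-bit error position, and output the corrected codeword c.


s = (0, 0, 1, 1)^T, error position = 3, corrected codeword c = 100110010100101

Compute s = H r^T mod 2 one row at a time:
  s_1 = 1 + 0 + 1 + 0 + 0 + 1 + 0 + 1 = 4 ≡ 0 (mod 2).
  s_2 = 1 + 1 + 0 + 0 + 0 + 1 + 0 + 1 = 4 ≡ 0 (mod 2).
  s_3 = 0 + 1 + 0 + 0 + 1 + 0 + 0 + 1 = 3 ≡ 1 (mod 2).
  s_4 = 1 + 1 + 1 + 0 + 0 + 0 + 1 + 1 = 5 ≡ 1 (mod 2).
s = (0, 0, 1, 1)^T — this equals column 3 of H (binary 0011), so error is at position 3.
Correct: flip bit 3 of r = 101110010100101 to get c = 100110010100101.


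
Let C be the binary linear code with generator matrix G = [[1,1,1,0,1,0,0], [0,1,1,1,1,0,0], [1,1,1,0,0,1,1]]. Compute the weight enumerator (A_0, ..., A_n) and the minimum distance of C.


Weight distribution: A_0 = 1, A_2 = 1, A_3 = 1, A_4 = 2, A_5 = 3. Minimum distance d = 2.

Enumerate all 2^3 = 8 messages m ∈ F_2^3.
For each, compute codeword c = mG in F_2^7, then tally its weight.
  m = 000 → c = 0000000, weight = 0.
  m = 100 → c = 1110100, weight = 4.
  m = 010 → c = 0111100, weight = 4.
  m = 110 → c = 1001000, weight = 2.
  m = 001 → c = 1110011, weight = 5.
  m = 101 → c = 0000111, weight = 3.
  m = 011 → c = 1001111, weight = 5.
  m = 111 → c = 0111011, weight = 5.
Tally weights:
  weight 0: 1 codewords.
  weight 2: 1 codewords.
  weight 3: 1 codewords.
  weight 4: 2 codewords.
  weight 5: 3 codewords.
Minimum distance d = smallest w > 0 with A_w > 0 = 2.
Sanity: Σ A_w = 8 = 2^3 = 8 ✓.


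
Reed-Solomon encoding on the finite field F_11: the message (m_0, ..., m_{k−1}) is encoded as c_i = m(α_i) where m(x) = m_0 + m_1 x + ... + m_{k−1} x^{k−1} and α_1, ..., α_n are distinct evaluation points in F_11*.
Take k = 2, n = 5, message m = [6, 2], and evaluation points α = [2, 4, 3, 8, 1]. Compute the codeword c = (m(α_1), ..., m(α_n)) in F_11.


c = [10, 3, 1, 0, 8]

Message polynomial: m(x) = 6 + 2·x (mod 11).
For each evaluation point α_i, compute m(α_i) mod 11:
  α_1 = 2: Horner steps 2 → 10, so m(2) = 10.
  α_2 = 4: Horner steps 2 → 3, so m(4) = 3.
  α_3 = 3: Horner steps 2 → 1, so m(3) = 1.
  α_4 = 8: Horner steps 2 → 0, so m(8) = 0.
  α_5 = 1: Horner steps 2 → 8, so m(1) = 8.
Codeword c = [10, 3, 1, 0, 8] ∈ F_11^5.


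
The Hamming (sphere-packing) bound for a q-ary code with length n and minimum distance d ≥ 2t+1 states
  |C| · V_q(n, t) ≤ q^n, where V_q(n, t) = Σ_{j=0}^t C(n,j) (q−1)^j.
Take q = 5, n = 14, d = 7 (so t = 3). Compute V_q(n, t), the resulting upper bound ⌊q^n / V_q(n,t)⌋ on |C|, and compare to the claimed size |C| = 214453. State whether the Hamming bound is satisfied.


V_q(n, t) = 24809, q^n = 6103515625, Hamming bound = 246020, |C| = 214453 ≤ bound (satisfied).

Step 1: Compute V_q(n, t) = Σ_{j=0}^3 C(n, j) (q−1)^j.
  j = 0: C(14,0)·(4)^0 = 1·1 = 1.
  j = 1: C(14,1)·(4)^1 = 14·4 = 56.
  j = 2: C(14,2)·(4)^2 = 91·16 = 1456.
  j = 3: C(14,3)·(4)^3 = 364·64 = 23296.
  V_q(n, t) = 1 + 56 + 1456 + 23296 = 24809.
Step 2: q^n = 5^14 = 6103515625.
Step 3: Hamming bound ⌊q^n / V_q(n,t)⌋ = ⌊6103515625/24809⌋ = 246020.
Step 4: Compare |C| = 214453 to 246020: satisfied.
The claimed |C| lies below the Hamming bound.


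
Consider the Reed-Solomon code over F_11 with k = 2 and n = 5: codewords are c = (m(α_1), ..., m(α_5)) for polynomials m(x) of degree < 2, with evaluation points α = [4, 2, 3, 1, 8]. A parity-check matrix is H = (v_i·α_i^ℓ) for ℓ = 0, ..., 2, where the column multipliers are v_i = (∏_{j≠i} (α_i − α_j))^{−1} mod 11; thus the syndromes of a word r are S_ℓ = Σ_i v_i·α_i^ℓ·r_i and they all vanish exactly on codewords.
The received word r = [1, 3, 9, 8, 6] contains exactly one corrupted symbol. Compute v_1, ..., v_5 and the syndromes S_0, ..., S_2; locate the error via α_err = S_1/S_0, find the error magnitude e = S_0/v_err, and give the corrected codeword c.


S = (7, 6, 2), error at position 1, error magnitude e = 8, c = [4, 3, 9, 8, 6].

Step 1: column multipliers v_i = (∏_{j≠i}(α_i − α_j))^{−1} mod 11.
  i = 1 (α = 4): (4−2)(4−3)(4−1)(4−8) = 2·1·3·(−4) = −24 ≡ 9, so v_1 = 9^{−1} = 5 (mod 11).
  i = 2 (α = 2): (2−4)(2−3)(2−1)(2−8) = (−2)·(−1)·1·(−6) = −12 ≡ 10, so v_2 = 10^{−1} = 10 (mod 11).
  i = 3 (α = 3): (3−4)(3−2)(3−1)(3−8) = (−1)·1·2·(−5) = 10 ≡ 10, so v_3 = 10^{−1} = 10 (mod 11).
  i = 4 (α = 1): (1−4)(1−2)(1−3)(1−8) = (−3)·(−1)·(−2)·(−7) = 42 ≡ 9, so v_4 = 9^{−1} = 5 (mod 11).
  i = 5 (α = 8): (8−4)(8−2)(8−3)(8−1) = 4·6·5·7 = 840 ≡ 4, so v_5 = 4^{−1} = 3 (mod 11).
  v = [5, 10, 10, 5, 3].
Step 2: syndromes of r = [1, 3, 9, 8, 6] (all sums mod 11).
  S_0 = Σ v_i r_i = 5·1 + 10·3 + 10·9 + 5·8 + 3·6 = 183 ≡ 7.
  S_1 = Σ v_i α_i r_i = 5·4·1 + 10·2·3 + 10·3·9 + 5·1·8 + 3·8·6 = 534 ≡ 6.
  α_i^2 mod 11 = [5, 4, 9, 1, 9].
  S_2 = Σ v_i α_i^2 r_i = 5·5·1 + 10·4·3 + 10·9·9 + 5·1·8 + 3·9·6 = 1157 ≡ 2.
  S = (7, 6, 2) ≠ 0, so r is not a codeword (an error is present).
Step 3: locate the error. For a single error e at position i, S_ℓ = v_i·e·α_i^ℓ, so α_err = S_1/S_0.
  S_0^{−1} = 7^{−1} = 8 (mod 11), so α_err = 6·8 = 48 ≡ 4 = α_1. Error position i = 1.
  Consistency check: S_2/S_1 = 2·2 = 4 ≡ 4 = α_err ✓ (single-error assumption holds).
Step 4: error magnitude e = S_0/v_1 = S_0·∏_{j≠1}(α_1 − α_j) = 7·9 = 63 ≡ 8 (mod 11).
Step 5: correct position 1: c_1 = r_1 − e = 1 − 8 ≡ 4 (mod 11). Hence c = [4, 3, 9, 8, 6].
  Check: interpolating c through the α_i gives m(x) = 2 + 6·x (degree < 2) with m(α_i) = c_i for every i, so c is indeed a codeword.
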